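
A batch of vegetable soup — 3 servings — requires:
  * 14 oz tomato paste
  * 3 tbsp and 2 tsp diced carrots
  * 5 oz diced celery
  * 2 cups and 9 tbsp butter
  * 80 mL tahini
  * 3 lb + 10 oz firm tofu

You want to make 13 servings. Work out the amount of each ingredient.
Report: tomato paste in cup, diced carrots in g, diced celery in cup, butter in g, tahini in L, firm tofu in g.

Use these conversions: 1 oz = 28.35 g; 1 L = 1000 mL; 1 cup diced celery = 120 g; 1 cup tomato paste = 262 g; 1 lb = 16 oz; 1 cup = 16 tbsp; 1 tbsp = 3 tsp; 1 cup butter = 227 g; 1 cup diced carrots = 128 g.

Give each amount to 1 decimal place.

tomato paste: 6.6 cup; diced carrots: 127.1 g; diced celery: 5.1 cup; butter: 2520.6 g; tahini: 0.3 L; firm tofu: 7125.3 g

Scaling factor: 13/3.
tomato paste: 14 oz × 13/3 × 28.35 g/oz ÷ 262 g/cup ≈ 6.6 cup
diced carrots: (3 tbsp + 2 tsp = 11/3 tbsp) × 13/3 ÷ 16 tbsp/cup × 128 g/cup ≈ 127.1 g
diced celery: 5 oz × 13/3 × 28.35 g/oz ÷ 120 g/cup ≈ 5.1 cup
butter: (2 cup + 9 tbsp = 2.5625 cup) × 13/3 × 227 g/cup ≈ 2520.6 g
tahini: 80 mL × 13/3 ÷ 1000 mL/L ≈ 0.3 L
firm tofu: (3 lb + 10 oz = 3.625 lb) × 13/3 × 16 oz/lb × 28.35 g/oz = 7125.3 g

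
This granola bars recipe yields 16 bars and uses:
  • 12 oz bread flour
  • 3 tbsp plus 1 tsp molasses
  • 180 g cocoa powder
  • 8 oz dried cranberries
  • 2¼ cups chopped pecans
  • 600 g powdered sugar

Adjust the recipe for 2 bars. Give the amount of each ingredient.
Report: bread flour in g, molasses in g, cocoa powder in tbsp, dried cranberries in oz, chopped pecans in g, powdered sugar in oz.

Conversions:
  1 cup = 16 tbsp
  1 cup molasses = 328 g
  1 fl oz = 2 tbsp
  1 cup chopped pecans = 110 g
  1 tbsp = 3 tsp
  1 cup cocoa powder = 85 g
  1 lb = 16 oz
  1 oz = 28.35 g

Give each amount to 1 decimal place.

Scaling factor: 2/16 = 1/8 = 0.125.
bread flour: 12 oz × 1/8 × 28.35 g/oz ≈ 42.5 g
molasses: (3 tbsp + 1 tsp = 10/3 tbsp) × 1/8 ÷ 16 tbsp/cup × 328 g/cup ≈ 8.5 g
cocoa powder: 180 g × 1/8 ÷ 85 g/cup × 16 tbsp/cup ≈ 4.2 tbsp
dried cranberries: 8 oz × 1/8 = 1.0 oz
chopped pecans: 2.25 cup × 1/8 × 110 g/cup ≈ 30.9 g
powdered sugar: 600 g × 1/8 ÷ 28.35 g/oz ≈ 2.6 oz

bread flour: 42.5 g; molasses: 8.5 g; cocoa powder: 4.2 tbsp; dried cranberries: 1.0 oz; chopped pecans: 30.9 g; powdered sugar: 2.6 oz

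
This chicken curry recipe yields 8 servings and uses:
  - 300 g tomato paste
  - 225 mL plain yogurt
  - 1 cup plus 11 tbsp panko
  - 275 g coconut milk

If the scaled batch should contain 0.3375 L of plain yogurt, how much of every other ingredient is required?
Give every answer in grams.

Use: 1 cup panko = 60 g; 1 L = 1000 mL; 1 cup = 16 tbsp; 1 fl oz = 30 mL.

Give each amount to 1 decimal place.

tomato paste: 450.0 g; panko: 151.9 g; coconut milk: 412.5 g

The original recipe has 0.225 L of plain yogurt, so the scaling factor is 0.3375 ÷ 0.225 = 3/2 = 1.5.
tomato paste: 300 g × 3/2 = 450.0 g
panko: (1 cup + 11 tbsp = 1.6875 cup) × 3/2 × 60 g/cup ≈ 151.9 g
coconut milk: 275 g × 3/2 = 412.5 g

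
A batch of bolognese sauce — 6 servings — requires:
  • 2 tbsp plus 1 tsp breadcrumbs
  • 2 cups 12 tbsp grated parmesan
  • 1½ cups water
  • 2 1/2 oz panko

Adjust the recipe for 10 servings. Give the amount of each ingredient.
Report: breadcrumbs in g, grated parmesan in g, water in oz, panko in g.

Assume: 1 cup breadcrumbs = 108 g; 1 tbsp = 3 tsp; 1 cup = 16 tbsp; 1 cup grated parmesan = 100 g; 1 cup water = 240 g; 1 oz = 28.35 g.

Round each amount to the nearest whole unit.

Scaling factor: 10/6 = 5/3.
breadcrumbs: (2 tbsp + 1 tsp = 7/3 tbsp) × 5/3 ÷ 16 tbsp/cup × 108 g/cup ≈ 26 g
grated parmesan: (2 cup + 12 tbsp = 2.75 cup) × 5/3 × 100 g/cup ≈ 458 g
water: 1.5 cup × 5/3 × 240 g/cup ÷ 28.35 g/oz ≈ 21 oz
panko: 2.5 oz × 5/3 × 28.35 g/oz ≈ 118 g

breadcrumbs: 26 g; grated parmesan: 458 g; water: 21 oz; panko: 118 g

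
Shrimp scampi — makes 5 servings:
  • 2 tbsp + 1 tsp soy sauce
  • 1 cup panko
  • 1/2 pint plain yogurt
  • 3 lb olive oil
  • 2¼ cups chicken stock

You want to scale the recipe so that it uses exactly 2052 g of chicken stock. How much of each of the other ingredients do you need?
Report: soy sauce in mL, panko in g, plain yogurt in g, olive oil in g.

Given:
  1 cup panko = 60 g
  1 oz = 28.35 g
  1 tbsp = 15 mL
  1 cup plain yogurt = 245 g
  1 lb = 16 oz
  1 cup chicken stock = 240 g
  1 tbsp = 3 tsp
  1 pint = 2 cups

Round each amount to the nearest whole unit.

soy sauce: 133 mL; panko: 228 g; plain yogurt: 931 g; olive oil: 5171 g

The original recipe has 540 g of chicken stock, so the scaling factor is 2052 ÷ 540 = 19/5 = 3.8.
soy sauce: (2 tbsp + 1 tsp = 7/3 tbsp) × 19/5 × 15 mL/tbsp = 133 mL
panko: 1 cup × 19/5 × 60 g/cup = 228 g
plain yogurt: 0.5 pint × 19/5 × 2 cup/pint × 245 g/cup = 931 g
olive oil: 3 lb × 19/5 × 16 oz/lb × 28.35 g/oz ≈ 5171 g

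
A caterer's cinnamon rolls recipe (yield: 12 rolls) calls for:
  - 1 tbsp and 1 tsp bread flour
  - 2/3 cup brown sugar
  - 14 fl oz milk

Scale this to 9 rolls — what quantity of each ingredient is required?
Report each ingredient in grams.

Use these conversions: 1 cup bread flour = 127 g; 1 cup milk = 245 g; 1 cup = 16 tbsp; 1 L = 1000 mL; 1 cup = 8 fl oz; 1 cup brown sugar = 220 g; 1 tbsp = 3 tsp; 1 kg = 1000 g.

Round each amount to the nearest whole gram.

bread flour: 8 g; brown sugar: 110 g; milk: 322 g

Scaling factor: 9/12 = 3/4 = 0.75.
bread flour: (1 tbsp + 1 tsp = 4/3 tbsp) × 3/4 ÷ 16 tbsp/cup × 127 g/cup ≈ 8 g
brown sugar: 2/3 cup × 3/4 × 220 g/cup = 110 g
milk: 14 fl oz × 3/4 ÷ 8 fl oz/cup × 245 g/cup ≈ 322 g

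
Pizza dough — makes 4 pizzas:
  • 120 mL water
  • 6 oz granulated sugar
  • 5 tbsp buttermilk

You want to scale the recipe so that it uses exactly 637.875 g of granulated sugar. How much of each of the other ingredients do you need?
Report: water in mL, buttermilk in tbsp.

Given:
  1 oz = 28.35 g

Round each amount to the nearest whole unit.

water: 450 mL; buttermilk: 19 tbsp

The original recipe has 170.1 g of granulated sugar, so the scaling factor is 637.875 ÷ 170.1 = 15/4 = 3.75.
water: 120 mL × 15/4 = 450 mL
buttermilk: 5 tbsp × 15/4 ≈ 19 tbsp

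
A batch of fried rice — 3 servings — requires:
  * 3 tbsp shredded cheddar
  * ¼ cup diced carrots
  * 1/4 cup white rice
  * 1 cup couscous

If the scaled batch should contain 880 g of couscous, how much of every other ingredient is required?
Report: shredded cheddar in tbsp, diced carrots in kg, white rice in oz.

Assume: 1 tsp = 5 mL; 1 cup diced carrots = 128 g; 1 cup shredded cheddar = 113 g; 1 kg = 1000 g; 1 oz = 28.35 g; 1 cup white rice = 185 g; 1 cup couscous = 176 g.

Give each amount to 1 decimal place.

shredded cheddar: 15.0 tbsp; diced carrots: 0.2 kg; white rice: 8.2 oz

The original recipe has 176 g of couscous, so the scaling factor is 880 ÷ 176 = 5.
shredded cheddar: 3 tbsp × 5 = 15.0 tbsp
diced carrots: 0.25 cup × 5 × 128 g/cup ÷ 1000 g/kg ≈ 0.2 kg
white rice: 0.25 cup × 5 × 185 g/cup ÷ 28.35 g/oz ≈ 8.2 oz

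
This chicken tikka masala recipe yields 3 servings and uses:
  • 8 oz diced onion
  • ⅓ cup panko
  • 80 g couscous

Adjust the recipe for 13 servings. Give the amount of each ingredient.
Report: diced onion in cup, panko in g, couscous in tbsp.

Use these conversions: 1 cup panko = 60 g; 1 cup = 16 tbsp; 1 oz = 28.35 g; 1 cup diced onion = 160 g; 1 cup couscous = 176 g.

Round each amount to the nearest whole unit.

diced onion: 6 cup; panko: 87 g; couscous: 32 tbsp

Scaling factor: 13/3.
diced onion: 8 oz × 13/3 × 28.35 g/oz ÷ 160 g/cup ≈ 6 cup
panko: 1/3 cup × 13/3 × 60 g/cup ≈ 87 g
couscous: 80 g × 13/3 ÷ 176 g/cup × 16 tbsp/cup ≈ 32 tbsp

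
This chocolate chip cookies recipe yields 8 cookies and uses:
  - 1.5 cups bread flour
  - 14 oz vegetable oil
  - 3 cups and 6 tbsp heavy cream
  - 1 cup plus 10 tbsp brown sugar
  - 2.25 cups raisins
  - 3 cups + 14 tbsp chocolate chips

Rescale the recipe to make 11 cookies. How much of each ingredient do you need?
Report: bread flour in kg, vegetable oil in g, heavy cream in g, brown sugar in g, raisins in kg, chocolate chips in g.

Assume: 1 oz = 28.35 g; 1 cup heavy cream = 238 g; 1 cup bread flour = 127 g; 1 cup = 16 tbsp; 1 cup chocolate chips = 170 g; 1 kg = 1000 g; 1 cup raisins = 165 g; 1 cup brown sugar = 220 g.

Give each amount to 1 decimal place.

bread flour: 0.3 kg; vegetable oil: 545.7 g; heavy cream: 1104.5 g; brown sugar: 491.6 g; raisins: 0.5 kg; chocolate chips: 905.8 g

Scaling factor: 11/8 = 1.375.
bread flour: 1.5 cup × 11/8 × 127 g/cup ÷ 1000 g/kg ≈ 0.3 kg
vegetable oil: 14 oz × 11/8 × 28.35 g/oz ≈ 545.7 g
heavy cream: (3 cup + 6 tbsp = 3.375 cup) × 11/8 × 238 g/cup ≈ 1104.5 g
brown sugar: (1 cup + 10 tbsp = 1.625 cup) × 11/8 × 220 g/cup ≈ 491.6 g
raisins: 2.25 cup × 11/8 × 165 g/cup ÷ 1000 g/kg ≈ 0.5 kg
chocolate chips: (3 cup + 14 tbsp = 3.875 cup) × 11/8 × 170 g/cup ≈ 905.8 g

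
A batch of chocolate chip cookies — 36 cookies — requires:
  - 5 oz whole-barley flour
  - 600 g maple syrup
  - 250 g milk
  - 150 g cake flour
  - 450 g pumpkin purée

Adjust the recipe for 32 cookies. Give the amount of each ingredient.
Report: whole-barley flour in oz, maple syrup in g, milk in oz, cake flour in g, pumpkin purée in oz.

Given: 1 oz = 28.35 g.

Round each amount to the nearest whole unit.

Scaling factor: 32/36 = 8/9.
whole-barley flour: 5 oz × 8/9 ≈ 4 oz
maple syrup: 600 g × 8/9 ≈ 533 g
milk: 250 g × 8/9 ÷ 28.35 g/oz ≈ 8 oz
cake flour: 150 g × 8/9 ≈ 133 g
pumpkin purée: 450 g × 8/9 ÷ 28.35 g/oz ≈ 14 oz

whole-barley flour: 4 oz; maple syrup: 533 g; milk: 8 oz; cake flour: 133 g; pumpkin purée: 14 oz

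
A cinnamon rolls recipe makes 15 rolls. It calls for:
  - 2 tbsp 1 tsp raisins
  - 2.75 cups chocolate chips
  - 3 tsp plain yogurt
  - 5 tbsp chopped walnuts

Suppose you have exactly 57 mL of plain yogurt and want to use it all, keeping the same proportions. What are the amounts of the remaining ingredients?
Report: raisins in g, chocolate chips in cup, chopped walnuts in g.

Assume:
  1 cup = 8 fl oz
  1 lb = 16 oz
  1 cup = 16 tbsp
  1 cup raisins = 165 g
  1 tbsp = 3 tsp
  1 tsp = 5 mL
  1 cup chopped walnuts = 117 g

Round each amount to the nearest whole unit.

The original recipe has 15 mL of plain yogurt, so the scaling factor is 57 ÷ 15 = 19/5 = 3.8.
raisins: (2 tbsp + 1 tsp = 7/3 tbsp) × 19/5 ÷ 16 tbsp/cup × 165 g/cup ≈ 91 g
chocolate chips: 2.75 cup × 19/5 ≈ 10 cup
chopped walnuts: 5 tbsp × 19/5 ÷ 16 tbsp/cup × 117 g/cup ≈ 139 g

raisins: 91 g; chocolate chips: 10 cup; chopped walnuts: 139 g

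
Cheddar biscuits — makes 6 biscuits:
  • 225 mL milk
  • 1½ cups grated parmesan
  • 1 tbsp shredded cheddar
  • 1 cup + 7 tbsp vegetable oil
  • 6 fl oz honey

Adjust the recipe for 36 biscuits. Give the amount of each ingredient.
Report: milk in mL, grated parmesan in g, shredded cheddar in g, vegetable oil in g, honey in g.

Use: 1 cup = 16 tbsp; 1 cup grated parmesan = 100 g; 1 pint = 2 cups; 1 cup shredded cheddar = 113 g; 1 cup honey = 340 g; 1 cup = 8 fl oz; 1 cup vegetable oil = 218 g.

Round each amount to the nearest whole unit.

Scaling factor: 36/6 = 6.
milk: 225 mL × 6 = 1350 mL
grated parmesan: 1.5 cup × 6 × 100 g/cup = 900 g
shredded cheddar: 1 tbsp × 6 ÷ 16 tbsp/cup × 113 g/cup ≈ 42 g
vegetable oil: (1 cup + 7 tbsp = 1.4375 cup) × 6 × 218 g/cup ≈ 1880 g
honey: 6 fl oz × 6 ÷ 8 fl oz/cup × 340 g/cup = 1530 g

milk: 1350 mL; grated parmesan: 900 g; shredded cheddar: 42 g; vegetable oil: 1880 g; honey: 1530 g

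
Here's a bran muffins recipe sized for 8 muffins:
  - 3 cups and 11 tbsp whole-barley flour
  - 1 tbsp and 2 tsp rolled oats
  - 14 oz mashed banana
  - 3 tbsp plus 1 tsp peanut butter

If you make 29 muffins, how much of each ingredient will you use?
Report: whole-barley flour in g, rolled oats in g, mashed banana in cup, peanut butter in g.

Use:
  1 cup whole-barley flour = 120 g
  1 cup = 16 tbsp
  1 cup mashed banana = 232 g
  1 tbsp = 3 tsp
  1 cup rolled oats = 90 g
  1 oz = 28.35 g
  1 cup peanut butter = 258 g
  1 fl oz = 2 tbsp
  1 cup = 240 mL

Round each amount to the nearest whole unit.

Scaling factor: 29/8 = 3.625.
whole-barley flour: (3 cup + 11 tbsp = 3.6875 cup) × 29/8 × 120 g/cup ≈ 1604 g
rolled oats: (1 tbsp + 2 tsp = 5/3 tbsp) × 29/8 ÷ 16 tbsp/cup × 90 g/cup ≈ 34 g
mashed banana: 14 oz × 29/8 × 28.35 g/oz ÷ 232 g/cup ≈ 6 cup
peanut butter: (3 tbsp + 1 tsp = 10/3 tbsp) × 29/8 ÷ 16 tbsp/cup × 258 g/cup ≈ 195 g

whole-barley flour: 1604 g; rolled oats: 34 g; mashed banana: 6 cup; peanut butter: 195 g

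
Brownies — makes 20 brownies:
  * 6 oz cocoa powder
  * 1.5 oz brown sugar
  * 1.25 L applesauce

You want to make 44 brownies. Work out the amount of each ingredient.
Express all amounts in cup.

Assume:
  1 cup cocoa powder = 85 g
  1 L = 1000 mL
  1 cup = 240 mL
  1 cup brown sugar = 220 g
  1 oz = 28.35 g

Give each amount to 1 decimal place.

Scaling factor: 44/20 = 11/5 = 2.2.
cocoa powder: 6 oz × 11/5 × 28.35 g/oz ÷ 85 g/cup ≈ 4.4 cup
brown sugar: 1.5 oz × 11/5 × 28.35 g/oz ÷ 220 g/cup ≈ 0.4 cup
applesauce: 1.25 L × 11/5 × 1000 mL/L ÷ 240 mL/cup ≈ 11.5 cup

cocoa powder: 4.4 cup; brown sugar: 0.4 cup; applesauce: 11.5 cup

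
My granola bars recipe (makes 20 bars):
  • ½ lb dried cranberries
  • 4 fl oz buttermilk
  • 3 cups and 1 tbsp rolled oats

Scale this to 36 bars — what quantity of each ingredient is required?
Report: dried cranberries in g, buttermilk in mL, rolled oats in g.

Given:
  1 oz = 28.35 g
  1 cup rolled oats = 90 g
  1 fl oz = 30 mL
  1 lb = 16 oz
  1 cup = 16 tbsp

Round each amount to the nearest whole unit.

Scaling factor: 36/20 = 9/5 = 1.8.
dried cranberries: 0.5 lb × 9/5 × 16 oz/lb × 28.35 g/oz ≈ 408 g
buttermilk: 4 fl oz × 9/5 × 30 mL/fl oz = 216 mL
rolled oats: (3 cup + 1 tbsp = 3.0625 cup) × 9/5 × 90 g/cup ≈ 496 g

dried cranberries: 408 g; buttermilk: 216 mL; rolled oats: 496 g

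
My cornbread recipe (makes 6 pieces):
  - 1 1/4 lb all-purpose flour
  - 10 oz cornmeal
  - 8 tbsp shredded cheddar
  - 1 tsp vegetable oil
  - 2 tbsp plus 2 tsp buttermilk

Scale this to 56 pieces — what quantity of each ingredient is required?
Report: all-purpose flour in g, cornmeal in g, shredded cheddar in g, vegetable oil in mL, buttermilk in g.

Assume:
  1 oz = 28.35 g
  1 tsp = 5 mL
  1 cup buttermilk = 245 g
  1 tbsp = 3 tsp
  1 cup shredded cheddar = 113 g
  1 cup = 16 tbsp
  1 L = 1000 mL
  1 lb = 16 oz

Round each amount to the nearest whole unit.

all-purpose flour: 5292 g; cornmeal: 2646 g; shredded cheddar: 527 g; vegetable oil: 47 mL; buttermilk: 381 g

Scaling factor: 56/6 = 28/3.
all-purpose flour: 1.25 lb × 28/3 × 16 oz/lb × 28.35 g/oz = 5292 g
cornmeal: 10 oz × 28/3 × 28.35 g/oz = 2646 g
shredded cheddar: 8 tbsp × 28/3 ÷ 16 tbsp/cup × 113 g/cup ≈ 527 g
vegetable oil: 1 tsp × 28/3 × 5 mL/tsp ≈ 47 mL
buttermilk: (2 tbsp + 2 tsp = 8/3 tbsp) × 28/3 ÷ 16 tbsp/cup × 245 g/cup ≈ 381 g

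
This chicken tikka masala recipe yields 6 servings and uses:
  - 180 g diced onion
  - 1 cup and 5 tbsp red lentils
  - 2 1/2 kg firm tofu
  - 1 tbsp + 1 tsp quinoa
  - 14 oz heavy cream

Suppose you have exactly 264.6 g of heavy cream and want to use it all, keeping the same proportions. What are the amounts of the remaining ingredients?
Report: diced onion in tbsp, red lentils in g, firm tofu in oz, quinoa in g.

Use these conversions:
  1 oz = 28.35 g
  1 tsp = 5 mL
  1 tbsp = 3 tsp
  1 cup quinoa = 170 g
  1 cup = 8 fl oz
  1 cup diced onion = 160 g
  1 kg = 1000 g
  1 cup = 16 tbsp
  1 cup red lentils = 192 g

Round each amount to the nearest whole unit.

The original recipe has 396.9 g of heavy cream, so the scaling factor is 264.6 ÷ 396.9 = 2/3.
diced onion: 180 g × 2/3 ÷ 160 g/cup × 16 tbsp/cup = 12 tbsp
red lentils: (1 cup + 5 tbsp = 1.3125 cup) × 2/3 × 192 g/cup = 168 g
firm tofu: 2.5 kg × 2/3 × 1000 g/kg ÷ 28.35 g/oz ≈ 59 oz
quinoa: (1 tbsp + 1 tsp = 4/3 tbsp) × 2/3 ÷ 16 tbsp/cup × 170 g/cup ≈ 9 g

diced onion: 12 tbsp; red lentils: 168 g; firm tofu: 59 oz; quinoa: 9 g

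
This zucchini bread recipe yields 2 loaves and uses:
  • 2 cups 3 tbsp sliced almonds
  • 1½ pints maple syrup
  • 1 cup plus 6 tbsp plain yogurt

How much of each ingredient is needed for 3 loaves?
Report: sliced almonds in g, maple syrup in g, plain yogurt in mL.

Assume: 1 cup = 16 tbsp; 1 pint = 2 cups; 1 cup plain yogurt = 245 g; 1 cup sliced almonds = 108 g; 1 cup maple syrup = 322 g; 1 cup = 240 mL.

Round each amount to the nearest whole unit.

sliced almonds: 354 g; maple syrup: 1449 g; plain yogurt: 495 mL

Scaling factor: 3/2 = 1.5.
sliced almonds: (2 cup + 3 tbsp = 2.1875 cup) × 3/2 × 108 g/cup ≈ 354 g
maple syrup: 1.5 pint × 3/2 × 2 cup/pint × 322 g/cup = 1449 g
plain yogurt: (1 cup + 6 tbsp = 1.375 cup) × 3/2 × 240 mL/cup = 495 mL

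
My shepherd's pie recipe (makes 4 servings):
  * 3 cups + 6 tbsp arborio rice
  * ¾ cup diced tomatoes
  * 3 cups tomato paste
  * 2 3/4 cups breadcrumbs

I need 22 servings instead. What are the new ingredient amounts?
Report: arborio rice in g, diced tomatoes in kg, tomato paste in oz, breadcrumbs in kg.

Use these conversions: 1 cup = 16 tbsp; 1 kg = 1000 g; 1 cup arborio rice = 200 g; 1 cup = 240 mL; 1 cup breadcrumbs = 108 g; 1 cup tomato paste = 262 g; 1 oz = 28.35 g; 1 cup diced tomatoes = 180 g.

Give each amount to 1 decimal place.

arborio rice: 3712.5 g; diced tomatoes: 0.7 kg; tomato paste: 152.5 oz; breadcrumbs: 1.6 kg

Scaling factor: 22/4 = 11/2 = 5.5.
arborio rice: (3 cup + 6 tbsp = 3.375 cup) × 11/2 × 200 g/cup = 3712.5 g
diced tomatoes: 0.75 cup × 11/2 × 180 g/cup ÷ 1000 g/kg ≈ 0.7 kg
tomato paste: 3 cup × 11/2 × 262 g/cup ÷ 28.35 g/oz ≈ 152.5 oz
breadcrumbs: 2.75 cup × 11/2 × 108 g/cup ÷ 1000 g/kg ≈ 1.6 kg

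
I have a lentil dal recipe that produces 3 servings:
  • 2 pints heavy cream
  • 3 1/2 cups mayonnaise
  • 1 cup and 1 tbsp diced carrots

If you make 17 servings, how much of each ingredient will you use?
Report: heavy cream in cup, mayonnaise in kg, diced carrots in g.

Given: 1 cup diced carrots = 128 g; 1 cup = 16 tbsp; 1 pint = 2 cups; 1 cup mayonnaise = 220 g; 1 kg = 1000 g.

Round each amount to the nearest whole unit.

heavy cream: 23 cup; mayonnaise: 4 kg; diced carrots: 771 g

Scaling factor: 17/3.
heavy cream: 2 pint × 17/3 × 2 cup/pint ≈ 23 cup
mayonnaise: 3.5 cup × 17/3 × 220 g/cup ÷ 1000 g/kg ≈ 4 kg
diced carrots: (1 cup + 1 tbsp = 1.0625 cup) × 17/3 × 128 g/cup ≈ 771 g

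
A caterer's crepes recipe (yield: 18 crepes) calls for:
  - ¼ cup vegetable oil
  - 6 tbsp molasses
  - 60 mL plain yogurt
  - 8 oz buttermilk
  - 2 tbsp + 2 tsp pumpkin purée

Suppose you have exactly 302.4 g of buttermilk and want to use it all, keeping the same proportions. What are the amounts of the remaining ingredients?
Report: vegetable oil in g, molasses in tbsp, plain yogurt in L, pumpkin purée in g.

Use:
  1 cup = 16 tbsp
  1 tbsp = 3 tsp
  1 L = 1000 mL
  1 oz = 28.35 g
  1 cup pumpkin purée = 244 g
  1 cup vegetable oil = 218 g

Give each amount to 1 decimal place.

vegetable oil: 72.7 g; molasses: 8.0 tbsp; plain yogurt: 0.1 L; pumpkin purée: 54.2 g

The original recipe has 226.8 g of buttermilk, so the scaling factor is 302.4 ÷ 226.8 = 4/3.
vegetable oil: 0.25 cup × 4/3 × 218 g/cup ≈ 72.7 g
molasses: 6 tbsp × 4/3 = 8.0 tbsp
plain yogurt: 60 mL × 4/3 ÷ 1000 mL/L ≈ 0.1 L
pumpkin purée: (2 tbsp + 2 tsp = 8/3 tbsp) × 4/3 ÷ 16 tbsp/cup × 244 g/cup ≈ 54.2 g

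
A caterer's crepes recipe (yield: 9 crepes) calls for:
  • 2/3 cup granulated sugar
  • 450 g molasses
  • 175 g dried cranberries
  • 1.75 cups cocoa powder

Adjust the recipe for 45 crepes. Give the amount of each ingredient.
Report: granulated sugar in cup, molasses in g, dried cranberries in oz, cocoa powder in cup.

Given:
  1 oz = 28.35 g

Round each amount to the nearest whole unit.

Scaling factor: 45/9 = 5.
granulated sugar: 2/3 cup × 5 ≈ 3 cup
molasses: 450 g × 5 = 2250 g
dried cranberries: 175 g × 5 ÷ 28.35 g/oz ≈ 31 oz
cocoa powder: 1.75 cup × 5 ≈ 9 cup

granulated sugar: 3 cup; molasses: 2250 g; dried cranberries: 31 oz; cocoa powder: 9 cup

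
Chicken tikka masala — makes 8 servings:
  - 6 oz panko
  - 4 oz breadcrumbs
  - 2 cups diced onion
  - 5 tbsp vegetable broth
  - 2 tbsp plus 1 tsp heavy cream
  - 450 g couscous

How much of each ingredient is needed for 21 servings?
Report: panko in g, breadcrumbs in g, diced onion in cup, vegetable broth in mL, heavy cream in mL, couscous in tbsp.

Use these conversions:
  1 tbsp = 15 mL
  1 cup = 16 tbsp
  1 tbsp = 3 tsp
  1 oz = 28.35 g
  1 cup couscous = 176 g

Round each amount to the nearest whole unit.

Scaling factor: 21/8 = 2.625.
panko: 6 oz × 21/8 × 28.35 g/oz ≈ 447 g
breadcrumbs: 4 oz × 21/8 × 28.35 g/oz ≈ 298 g
diced onion: 2 cup × 21/8 ≈ 5 cup
vegetable broth: 5 tbsp × 21/8 × 15 mL/tbsp ≈ 197 mL
heavy cream: (2 tbsp + 1 tsp = 7/3 tbsp) × 21/8 × 15 mL/tbsp ≈ 92 mL
couscous: 450 g × 21/8 ÷ 176 g/cup × 16 tbsp/cup ≈ 107 tbsp

panko: 447 g; breadcrumbs: 298 g; diced onion: 5 cup; vegetable broth: 197 mL; heavy cream: 92 mL; couscous: 107 tbsp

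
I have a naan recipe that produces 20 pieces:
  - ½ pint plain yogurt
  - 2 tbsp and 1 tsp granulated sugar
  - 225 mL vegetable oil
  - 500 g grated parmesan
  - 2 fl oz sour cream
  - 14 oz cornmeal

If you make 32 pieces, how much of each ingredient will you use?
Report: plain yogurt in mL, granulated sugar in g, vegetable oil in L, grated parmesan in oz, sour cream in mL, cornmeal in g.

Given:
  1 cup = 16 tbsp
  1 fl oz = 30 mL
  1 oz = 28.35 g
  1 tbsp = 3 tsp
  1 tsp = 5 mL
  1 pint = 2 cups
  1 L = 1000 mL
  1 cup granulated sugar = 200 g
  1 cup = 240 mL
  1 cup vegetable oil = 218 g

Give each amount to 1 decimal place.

Scaling factor: 32/20 = 8/5 = 1.6.
plain yogurt: 0.5 pint × 8/5 × 2 cup/pint × 240 mL/cup = 384.0 mL
granulated sugar: (2 tbsp + 1 tsp = 7/3 tbsp) × 8/5 ÷ 16 tbsp/cup × 200 g/cup ≈ 46.7 g
vegetable oil: 225 mL × 8/5 ÷ 1000 mL/L ≈ 0.4 L
grated parmesan: 500 g × 8/5 ÷ 28.35 g/oz ≈ 28.2 oz
sour cream: 2 fl oz × 8/5 × 30 mL/fl oz = 96.0 mL
cornmeal: 14 oz × 8/5 × 28.35 g/oz ≈ 635.0 g

plain yogurt: 384.0 mL; granulated sugar: 46.7 g; vegetable oil: 0.4 L; grated parmesan: 28.2 oz; sour cream: 96.0 mL; cornmeal: 635.0 g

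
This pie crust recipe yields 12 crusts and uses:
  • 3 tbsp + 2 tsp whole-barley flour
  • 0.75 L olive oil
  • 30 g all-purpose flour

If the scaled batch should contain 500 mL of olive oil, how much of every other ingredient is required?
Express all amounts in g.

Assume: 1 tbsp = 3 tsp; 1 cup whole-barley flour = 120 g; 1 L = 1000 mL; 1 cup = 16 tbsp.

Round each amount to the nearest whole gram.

The original recipe has 750 mL of olive oil, so the scaling factor is 500 ÷ 750 = 2/3.
whole-barley flour: (3 tbsp + 2 tsp = 11/3 tbsp) × 2/3 ÷ 16 tbsp/cup × 120 g/cup ≈ 18 g
all-purpose flour: 30 g × 2/3 = 20 g

whole-barley flour: 18 g; all-purpose flour: 20 g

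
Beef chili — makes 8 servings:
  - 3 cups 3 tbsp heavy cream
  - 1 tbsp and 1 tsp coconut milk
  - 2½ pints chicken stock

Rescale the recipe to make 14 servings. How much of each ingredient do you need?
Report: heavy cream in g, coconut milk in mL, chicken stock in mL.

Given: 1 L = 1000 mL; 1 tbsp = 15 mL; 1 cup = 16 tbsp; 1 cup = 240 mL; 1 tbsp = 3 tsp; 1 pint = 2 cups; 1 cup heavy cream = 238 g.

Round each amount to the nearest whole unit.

heavy cream: 1328 g; coconut milk: 35 mL; chicken stock: 2100 mL

Scaling factor: 14/8 = 7/4 = 1.75.
heavy cream: (3 cup + 3 tbsp = 3.1875 cup) × 7/4 × 238 g/cup ≈ 1328 g
coconut milk: (1 tbsp + 1 tsp = 4/3 tbsp) × 7/4 × 15 mL/tbsp = 35 mL
chicken stock: 2.5 pint × 7/4 × 2 cup/pint × 240 mL/cup = 2100 mL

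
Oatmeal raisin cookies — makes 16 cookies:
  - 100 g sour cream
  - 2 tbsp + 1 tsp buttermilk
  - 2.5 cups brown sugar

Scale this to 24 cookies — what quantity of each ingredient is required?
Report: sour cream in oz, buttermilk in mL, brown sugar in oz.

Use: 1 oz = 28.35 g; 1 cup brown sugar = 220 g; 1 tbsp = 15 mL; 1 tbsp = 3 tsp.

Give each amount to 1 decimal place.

sour cream: 5.3 oz; buttermilk: 52.5 mL; brown sugar: 29.1 oz

Scaling factor: 24/16 = 3/2 = 1.5.
sour cream: 100 g × 3/2 ÷ 28.35 g/oz ≈ 5.3 oz
buttermilk: (2 tbsp + 1 tsp = 7/3 tbsp) × 3/2 × 15 mL/tbsp = 52.5 mL
brown sugar: 2.5 cup × 3/2 × 220 g/cup ÷ 28.35 g/oz ≈ 29.1 oz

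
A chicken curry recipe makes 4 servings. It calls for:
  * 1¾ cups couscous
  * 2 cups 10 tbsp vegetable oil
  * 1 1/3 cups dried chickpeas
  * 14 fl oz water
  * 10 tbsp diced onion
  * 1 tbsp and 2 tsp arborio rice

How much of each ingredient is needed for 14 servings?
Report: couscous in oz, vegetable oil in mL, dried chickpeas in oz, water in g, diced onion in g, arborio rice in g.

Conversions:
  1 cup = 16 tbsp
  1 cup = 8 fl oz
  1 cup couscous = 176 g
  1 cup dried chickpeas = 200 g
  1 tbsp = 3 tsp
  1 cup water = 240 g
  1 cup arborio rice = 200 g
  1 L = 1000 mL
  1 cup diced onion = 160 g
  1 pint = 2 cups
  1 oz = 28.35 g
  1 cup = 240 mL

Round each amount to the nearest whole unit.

Scaling factor: 14/4 = 7/2 = 3.5.
couscous: 1.75 cup × 7/2 × 176 g/cup ÷ 28.35 g/oz ≈ 38 oz
vegetable oil: (2 cup + 10 tbsp = 2.625 cup) × 7/2 × 240 mL/cup = 2205 mL
dried chickpeas: 4/3 cup × 7/2 × 200 g/cup ÷ 28.35 g/oz ≈ 33 oz
water: 14 fl oz × 7/2 ÷ 8 fl oz/cup × 240 g/cup = 1470 g
diced onion: 10 tbsp × 7/2 ÷ 16 tbsp/cup × 160 g/cup = 350 g
arborio rice: (1 tbsp + 2 tsp = 5/3 tbsp) × 7/2 ÷ 16 tbsp/cup × 200 g/cup ≈ 73 g

couscous: 38 oz; vegetable oil: 2205 mL; dried chickpeas: 33 oz; water: 1470 g; diced onion: 350 g; arborio rice: 73 g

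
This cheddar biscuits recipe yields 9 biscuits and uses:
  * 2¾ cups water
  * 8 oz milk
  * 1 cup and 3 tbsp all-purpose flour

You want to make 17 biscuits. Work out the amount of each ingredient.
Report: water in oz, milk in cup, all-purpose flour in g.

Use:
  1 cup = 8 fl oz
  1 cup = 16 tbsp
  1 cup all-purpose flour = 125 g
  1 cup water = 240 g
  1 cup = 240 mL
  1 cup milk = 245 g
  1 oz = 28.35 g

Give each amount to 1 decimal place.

Scaling factor: 17/9.
water: 2.75 cup × 17/9 × 240 g/cup ÷ 28.35 g/oz ≈ 44.0 oz
milk: 8 oz × 17/9 × 28.35 g/oz ÷ 245 g/cup ≈ 1.7 cup
all-purpose flour: (1 cup + 3 tbsp = 1.1875 cup) × 17/9 × 125 g/cup ≈ 280.4 g

water: 44.0 oz; milk: 1.7 cup; all-purpose flour: 280.4 g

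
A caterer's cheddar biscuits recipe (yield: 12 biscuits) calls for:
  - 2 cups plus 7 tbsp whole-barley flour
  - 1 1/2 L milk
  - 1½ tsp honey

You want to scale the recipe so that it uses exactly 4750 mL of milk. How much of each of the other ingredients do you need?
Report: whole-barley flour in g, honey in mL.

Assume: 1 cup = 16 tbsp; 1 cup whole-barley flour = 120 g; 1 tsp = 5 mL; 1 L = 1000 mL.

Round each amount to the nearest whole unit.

The original recipe has 1500 mL of milk, so the scaling factor is 4750 ÷ 1500 = 19/6.
whole-barley flour: (2 cup + 7 tbsp = 2.4375 cup) × 19/6 × 120 g/cup ≈ 926 g
honey: 1.5 tsp × 19/6 × 5 mL/tsp ≈ 24 mL

whole-barley flour: 926 g; honey: 24 mL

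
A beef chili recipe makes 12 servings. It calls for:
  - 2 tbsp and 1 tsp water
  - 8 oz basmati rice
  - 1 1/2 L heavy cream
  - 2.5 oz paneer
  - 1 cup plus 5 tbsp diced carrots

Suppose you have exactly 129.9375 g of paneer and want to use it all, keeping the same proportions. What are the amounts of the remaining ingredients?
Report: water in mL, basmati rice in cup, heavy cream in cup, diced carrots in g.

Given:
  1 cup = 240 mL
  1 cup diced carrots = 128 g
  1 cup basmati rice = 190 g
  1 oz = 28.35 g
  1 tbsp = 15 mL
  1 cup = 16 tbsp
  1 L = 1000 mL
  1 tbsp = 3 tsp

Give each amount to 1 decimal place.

water: 64.2 mL; basmati rice: 2.2 cup; heavy cream: 11.5 cup; diced carrots: 308.0 g

The original recipe has 70.875 g of paneer, so the scaling factor is 129.9375 ÷ 70.875 = 11/6.
water: (2 tbsp + 1 tsp = 7/3 tbsp) × 11/6 × 15 mL/tbsp ≈ 64.2 mL
basmati rice: 8 oz × 11/6 × 28.35 g/oz ÷ 190 g/cup ≈ 2.2 cup
heavy cream: 1.5 L × 11/6 × 1000 mL/L ÷ 240 mL/cup ≈ 11.5 cup
diced carrots: (1 cup + 5 tbsp = 1.3125 cup) × 11/6 × 128 g/cup = 308.0 g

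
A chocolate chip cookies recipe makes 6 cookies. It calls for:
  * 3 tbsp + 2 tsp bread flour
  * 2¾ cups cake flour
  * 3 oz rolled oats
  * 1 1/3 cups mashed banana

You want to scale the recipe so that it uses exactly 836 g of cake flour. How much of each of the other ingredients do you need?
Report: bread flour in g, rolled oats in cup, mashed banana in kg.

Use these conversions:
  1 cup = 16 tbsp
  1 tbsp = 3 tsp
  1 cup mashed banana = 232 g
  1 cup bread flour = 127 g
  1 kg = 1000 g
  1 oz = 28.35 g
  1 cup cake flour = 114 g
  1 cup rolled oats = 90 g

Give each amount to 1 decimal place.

The original recipe has 313.5 g of cake flour, so the scaling factor is 836 ÷ 313.5 = 8/3.
bread flour: (3 tbsp + 2 tsp = 11/3 tbsp) × 8/3 ÷ 16 tbsp/cup × 127 g/cup ≈ 77.6 g
rolled oats: 3 oz × 8/3 × 28.35 g/oz ÷ 90 g/cup ≈ 2.5 cup
mashed banana: 4/3 cup × 8/3 × 232 g/cup ÷ 1000 g/kg ≈ 0.8 kg

bread flour: 77.6 g; rolled oats: 2.5 cup; mashed banana: 0.8 kg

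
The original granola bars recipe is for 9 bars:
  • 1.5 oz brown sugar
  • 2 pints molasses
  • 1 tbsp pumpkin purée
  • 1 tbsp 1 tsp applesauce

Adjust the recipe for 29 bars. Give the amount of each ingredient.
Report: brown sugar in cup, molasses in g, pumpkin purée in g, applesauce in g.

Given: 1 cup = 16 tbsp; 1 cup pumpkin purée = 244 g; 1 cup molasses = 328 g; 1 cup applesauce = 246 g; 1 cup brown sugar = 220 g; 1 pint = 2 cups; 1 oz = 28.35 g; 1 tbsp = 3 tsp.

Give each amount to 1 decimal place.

Scaling factor: 29/9.
brown sugar: 1.5 oz × 29/9 × 28.35 g/oz ÷ 220 g/cup ≈ 0.6 cup
molasses: 2 pint × 29/9 × 2 cup/pint × 328 g/cup ≈ 4227.6 g
pumpkin purée: 1 tbsp × 29/9 ÷ 16 tbsp/cup × 244 g/cup ≈ 49.1 g
applesauce: (1 tbsp + 1 tsp = 4/3 tbsp) × 29/9 ÷ 16 tbsp/cup × 246 g/cup ≈ 66.1 g

brown sugar: 0.6 cup; molasses: 4227.6 g; pumpkin purée: 49.1 g; applesauce: 66.1 g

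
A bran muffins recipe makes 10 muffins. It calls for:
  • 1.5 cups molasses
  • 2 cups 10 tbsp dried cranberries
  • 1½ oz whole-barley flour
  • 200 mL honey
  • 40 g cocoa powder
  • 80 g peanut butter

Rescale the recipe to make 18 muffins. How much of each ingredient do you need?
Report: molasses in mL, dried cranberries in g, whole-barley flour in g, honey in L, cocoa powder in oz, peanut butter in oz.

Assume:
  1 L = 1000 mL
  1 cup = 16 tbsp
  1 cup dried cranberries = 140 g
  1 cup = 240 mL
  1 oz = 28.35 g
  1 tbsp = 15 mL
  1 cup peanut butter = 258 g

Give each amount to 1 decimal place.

molasses: 648.0 mL; dried cranberries: 661.5 g; whole-barley flour: 76.5 g; honey: 0.4 L; cocoa powder: 2.5 oz; peanut butter: 5.1 oz

Scaling factor: 18/10 = 9/5 = 1.8.
molasses: 1.5 cup × 9/5 × 240 mL/cup = 648.0 mL
dried cranberries: (2 cup + 10 tbsp = 2.625 cup) × 9/5 × 140 g/cup = 661.5 g
whole-barley flour: 1.5 oz × 9/5 × 28.35 g/oz ≈ 76.5 g
honey: 200 mL × 9/5 ÷ 1000 mL/L ≈ 0.4 L
cocoa powder: 40 g × 9/5 ÷ 28.35 g/oz ≈ 2.5 oz
peanut butter: 80 g × 9/5 ÷ 28.35 g/oz ≈ 5.1 oz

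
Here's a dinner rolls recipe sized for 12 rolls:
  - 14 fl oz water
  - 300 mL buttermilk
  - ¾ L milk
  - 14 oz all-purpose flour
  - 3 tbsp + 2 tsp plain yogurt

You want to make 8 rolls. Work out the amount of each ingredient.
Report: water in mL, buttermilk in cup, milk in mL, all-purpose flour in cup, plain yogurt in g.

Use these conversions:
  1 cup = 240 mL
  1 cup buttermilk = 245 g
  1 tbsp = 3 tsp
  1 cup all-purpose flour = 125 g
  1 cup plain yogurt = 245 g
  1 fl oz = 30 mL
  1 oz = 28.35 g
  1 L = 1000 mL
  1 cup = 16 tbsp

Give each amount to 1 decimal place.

Scaling factor: 8/12 = 2/3.
water: 14 fl oz × 2/3 × 30 mL/fl oz = 280.0 mL
buttermilk: 300 mL × 2/3 ÷ 240 mL/cup ≈ 0.8 cup
milk: 0.75 L × 2/3 × 1000 mL/L = 500.0 mL
all-purpose flour: 14 oz × 2/3 × 28.35 g/oz ÷ 125 g/cup ≈ 2.1 cup
plain yogurt: (3 tbsp + 2 tsp = 11/3 tbsp) × 2/3 ÷ 16 tbsp/cup × 245 g/cup ≈ 37.4 g

water: 280.0 mL; buttermilk: 0.8 cup; milk: 500.0 mL; all-purpose flour: 2.1 cup; plain yogurt: 37.4 g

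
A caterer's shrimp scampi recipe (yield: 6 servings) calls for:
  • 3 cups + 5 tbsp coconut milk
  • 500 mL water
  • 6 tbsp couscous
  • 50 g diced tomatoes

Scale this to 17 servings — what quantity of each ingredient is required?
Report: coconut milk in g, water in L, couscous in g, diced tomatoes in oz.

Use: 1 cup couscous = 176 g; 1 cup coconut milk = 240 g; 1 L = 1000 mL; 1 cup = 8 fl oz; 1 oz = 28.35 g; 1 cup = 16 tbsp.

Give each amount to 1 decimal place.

Scaling factor: 17/6.
coconut milk: (3 cup + 5 tbsp = 3.3125 cup) × 17/6 × 240 g/cup = 2252.5 g
water: 500 mL × 17/6 ÷ 1000 mL/L ≈ 1.4 L
couscous: 6 tbsp × 17/6 ÷ 16 tbsp/cup × 176 g/cup = 187.0 g
diced tomatoes: 50 g × 17/6 ÷ 28.35 g/oz ≈ 5.0 oz

coconut milk: 2252.5 g; water: 1.4 L; couscous: 187.0 g; diced tomatoes: 5.0 oz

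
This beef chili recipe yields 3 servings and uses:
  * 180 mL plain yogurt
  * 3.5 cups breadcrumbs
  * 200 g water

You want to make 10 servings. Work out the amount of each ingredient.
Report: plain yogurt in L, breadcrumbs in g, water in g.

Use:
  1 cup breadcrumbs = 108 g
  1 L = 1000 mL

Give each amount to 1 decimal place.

plain yogurt: 0.6 L; breadcrumbs: 1260.0 g; water: 666.7 g

Scaling factor: 10/3.
plain yogurt: 180 mL × 10/3 ÷ 1000 mL/L = 0.6 L
breadcrumbs: 3.5 cup × 10/3 × 108 g/cup = 1260.0 g
water: 200 g × 10/3 ≈ 666.7 g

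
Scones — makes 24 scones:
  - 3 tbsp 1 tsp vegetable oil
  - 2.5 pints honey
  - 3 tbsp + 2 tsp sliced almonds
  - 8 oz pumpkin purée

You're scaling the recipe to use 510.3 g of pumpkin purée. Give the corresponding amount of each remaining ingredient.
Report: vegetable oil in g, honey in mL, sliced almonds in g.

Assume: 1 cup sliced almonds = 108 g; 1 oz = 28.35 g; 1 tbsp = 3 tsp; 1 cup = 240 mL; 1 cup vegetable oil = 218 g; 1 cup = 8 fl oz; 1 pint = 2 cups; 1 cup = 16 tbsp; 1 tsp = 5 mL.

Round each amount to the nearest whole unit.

The original recipe has 226.8 g of pumpkin purée, so the scaling factor is 510.3 ÷ 226.8 = 9/4 = 2.25.
vegetable oil: (3 tbsp + 1 tsp = 10/3 tbsp) × 9/4 ÷ 16 tbsp/cup × 218 g/cup ≈ 102 g
honey: 2.5 pint × 9/4 × 2 cup/pint × 240 mL/cup = 2700 mL
sliced almonds: (3 tbsp + 2 tsp = 11/3 tbsp) × 9/4 ÷ 16 tbsp/cup × 108 g/cup ≈ 56 g

vegetable oil: 102 g; honey: 2700 mL; sliced almonds: 56 g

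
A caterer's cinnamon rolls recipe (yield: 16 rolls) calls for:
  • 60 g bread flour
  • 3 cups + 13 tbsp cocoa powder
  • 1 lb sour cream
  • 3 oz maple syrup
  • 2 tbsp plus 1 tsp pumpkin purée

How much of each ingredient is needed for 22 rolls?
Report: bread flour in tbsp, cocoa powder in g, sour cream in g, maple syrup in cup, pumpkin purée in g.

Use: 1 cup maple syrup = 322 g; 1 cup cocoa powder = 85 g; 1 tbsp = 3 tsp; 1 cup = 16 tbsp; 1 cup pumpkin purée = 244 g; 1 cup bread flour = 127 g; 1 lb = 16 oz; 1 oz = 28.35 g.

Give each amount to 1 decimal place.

bread flour: 10.4 tbsp; cocoa powder: 445.6 g; sour cream: 623.7 g; maple syrup: 0.4 cup; pumpkin purée: 48.9 g

Scaling factor: 22/16 = 11/8 = 1.375.
bread flour: 60 g × 11/8 ÷ 127 g/cup × 16 tbsp/cup ≈ 10.4 tbsp
cocoa powder: (3 cup + 13 tbsp = 3.8125 cup) × 11/8 × 85 g/cup ≈ 445.6 g
sour cream: 1 lb × 11/8 × 16 oz/lb × 28.35 g/oz = 623.7 g
maple syrup: 3 oz × 11/8 × 28.35 g/oz ÷ 322 g/cup ≈ 0.4 cup
pumpkin purée: (2 tbsp + 1 tsp = 7/3 tbsp) × 11/8 ÷ 16 tbsp/cup × 244 g/cup ≈ 48.9 g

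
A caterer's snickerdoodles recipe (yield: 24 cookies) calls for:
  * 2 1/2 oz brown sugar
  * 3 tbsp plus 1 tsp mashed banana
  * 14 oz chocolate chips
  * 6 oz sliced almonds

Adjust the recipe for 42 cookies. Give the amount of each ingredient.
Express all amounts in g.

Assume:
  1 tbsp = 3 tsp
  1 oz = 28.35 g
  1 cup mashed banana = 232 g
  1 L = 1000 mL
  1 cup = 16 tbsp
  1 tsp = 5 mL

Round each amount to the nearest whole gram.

brown sugar: 124 g; mashed banana: 85 g; chocolate chips: 695 g; sliced almonds: 298 g

Scaling factor: 42/24 = 7/4 = 1.75.
brown sugar: 2.5 oz × 7/4 × 28.35 g/oz ≈ 124 g
mashed banana: (3 tbsp + 1 tsp = 10/3 tbsp) × 7/4 ÷ 16 tbsp/cup × 232 g/cup ≈ 85 g
chocolate chips: 14 oz × 7/4 × 28.35 g/oz ≈ 695 g
sliced almonds: 6 oz × 7/4 × 28.35 g/oz ≈ 298 g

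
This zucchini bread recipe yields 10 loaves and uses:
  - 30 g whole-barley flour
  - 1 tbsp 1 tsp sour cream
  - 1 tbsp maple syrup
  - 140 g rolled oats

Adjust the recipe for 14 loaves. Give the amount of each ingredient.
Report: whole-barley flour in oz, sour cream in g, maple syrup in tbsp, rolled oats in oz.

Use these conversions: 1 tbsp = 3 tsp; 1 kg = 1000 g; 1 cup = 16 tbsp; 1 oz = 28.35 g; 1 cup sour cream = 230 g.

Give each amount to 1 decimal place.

whole-barley flour: 1.5 oz; sour cream: 26.8 g; maple syrup: 1.4 tbsp; rolled oats: 6.9 oz

Scaling factor: 14/10 = 7/5 = 1.4.
whole-barley flour: 30 g × 7/5 ÷ 28.35 g/oz ≈ 1.5 oz
sour cream: (1 tbsp + 1 tsp = 4/3 tbsp) × 7/5 ÷ 16 tbsp/cup × 230 g/cup ≈ 26.8 g
maple syrup: 1 tbsp × 7/5 = 1.4 tbsp
rolled oats: 140 g × 7/5 ÷ 28.35 g/oz ≈ 6.9 oz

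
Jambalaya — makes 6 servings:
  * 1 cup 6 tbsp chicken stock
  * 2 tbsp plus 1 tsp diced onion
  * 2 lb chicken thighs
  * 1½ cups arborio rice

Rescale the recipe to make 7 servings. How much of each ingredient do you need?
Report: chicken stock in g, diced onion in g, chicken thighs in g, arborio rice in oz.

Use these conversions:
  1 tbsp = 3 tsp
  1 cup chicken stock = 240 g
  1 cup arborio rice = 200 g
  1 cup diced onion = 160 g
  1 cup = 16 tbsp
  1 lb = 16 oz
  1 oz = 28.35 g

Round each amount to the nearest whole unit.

Scaling factor: 7/6.
chicken stock: (1 cup + 6 tbsp = 1.375 cup) × 7/6 × 240 g/cup = 385 g
diced onion: (2 tbsp + 1 tsp = 7/3 tbsp) × 7/6 ÷ 16 tbsp/cup × 160 g/cup ≈ 27 g
chicken thighs: 2 lb × 7/6 × 16 oz/lb × 28.35 g/oz ≈ 1058 g
arborio rice: 1.5 cup × 7/6 × 200 g/cup ÷ 28.35 g/oz ≈ 12 oz

chicken stock: 385 g; diced onion: 27 g; chicken thighs: 1058 g; arborio rice: 12 oz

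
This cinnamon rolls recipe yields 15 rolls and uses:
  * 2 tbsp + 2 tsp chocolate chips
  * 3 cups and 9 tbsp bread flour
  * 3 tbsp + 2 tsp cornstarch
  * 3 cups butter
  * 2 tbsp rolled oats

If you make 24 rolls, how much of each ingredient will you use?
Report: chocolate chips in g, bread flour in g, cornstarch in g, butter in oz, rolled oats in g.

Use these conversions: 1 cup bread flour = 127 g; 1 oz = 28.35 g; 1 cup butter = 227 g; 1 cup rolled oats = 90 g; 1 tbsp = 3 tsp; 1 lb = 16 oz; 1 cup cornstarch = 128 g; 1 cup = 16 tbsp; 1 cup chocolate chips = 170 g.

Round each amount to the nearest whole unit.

Scaling factor: 24/15 = 8/5 = 1.6.
chocolate chips: (2 tbsp + 2 tsp = 8/3 tbsp) × 8/5 ÷ 16 tbsp/cup × 170 g/cup ≈ 45 g
bread flour: (3 cup + 9 tbsp = 3.5625 cup) × 8/5 × 127 g/cup ≈ 724 g
cornstarch: (3 tbsp + 2 tsp = 11/3 tbsp) × 8/5 ÷ 16 tbsp/cup × 128 g/cup ≈ 47 g
butter: 3 cup × 8/5 × 227 g/cup ÷ 28.35 g/oz ≈ 38 oz
rolled oats: 2 tbsp × 8/5 ÷ 16 tbsp/cup × 90 g/cup = 18 g

chocolate chips: 45 g; bread flour: 724 g; cornstarch: 47 g; butter: 38 oz; rolled oats: 18 g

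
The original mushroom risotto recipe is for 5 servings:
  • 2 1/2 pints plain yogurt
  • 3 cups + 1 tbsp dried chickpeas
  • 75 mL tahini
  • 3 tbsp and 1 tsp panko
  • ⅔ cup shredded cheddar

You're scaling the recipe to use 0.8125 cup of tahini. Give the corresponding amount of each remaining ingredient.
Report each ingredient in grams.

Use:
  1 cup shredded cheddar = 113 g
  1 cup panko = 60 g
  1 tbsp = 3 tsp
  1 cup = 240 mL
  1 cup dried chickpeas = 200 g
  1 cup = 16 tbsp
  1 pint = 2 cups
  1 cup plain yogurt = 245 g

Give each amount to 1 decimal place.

plain yogurt: 3185.0 g; dried chickpeas: 1592.5 g; panko: 32.5 g; shredded cheddar: 195.9 g

The original recipe has 0.3125 cup of tahini, so the scaling factor is 0.8125 ÷ 0.3125 = 13/5 = 2.6.
plain yogurt: 2.5 pint × 13/5 × 2 cup/pint × 245 g/cup = 3185.0 g
dried chickpeas: (3 cup + 1 tbsp = 3.0625 cup) × 13/5 × 200 g/cup = 1592.5 g
panko: (3 tbsp + 1 tsp = 10/3 tbsp) × 13/5 ÷ 16 tbsp/cup × 60 g/cup = 32.5 g
shredded cheddar: 2/3 cup × 13/5 × 113 g/cup ≈ 195.9 g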